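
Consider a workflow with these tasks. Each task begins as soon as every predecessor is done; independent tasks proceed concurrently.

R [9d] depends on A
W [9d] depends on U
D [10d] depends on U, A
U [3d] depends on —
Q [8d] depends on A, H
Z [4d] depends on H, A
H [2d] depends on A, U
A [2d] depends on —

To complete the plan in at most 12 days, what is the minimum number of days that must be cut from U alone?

Current finish: 13 days; target: 12.
U is on every critical path, so each day cut from U cuts the finish by one (this holds down to a finish of 12).
Need 13 − 12 = 1 day off U → U becomes 2 days, finish becomes 12.

1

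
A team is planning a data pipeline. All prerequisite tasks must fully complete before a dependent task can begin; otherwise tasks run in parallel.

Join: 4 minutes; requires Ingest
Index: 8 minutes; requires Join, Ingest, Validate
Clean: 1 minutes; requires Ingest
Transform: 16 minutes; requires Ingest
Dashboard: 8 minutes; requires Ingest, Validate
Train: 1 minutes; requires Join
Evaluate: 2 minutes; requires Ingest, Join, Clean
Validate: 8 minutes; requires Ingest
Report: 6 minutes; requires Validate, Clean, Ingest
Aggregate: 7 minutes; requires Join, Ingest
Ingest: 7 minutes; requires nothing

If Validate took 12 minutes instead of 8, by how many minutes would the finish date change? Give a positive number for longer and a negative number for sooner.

As given, the longest chain is Ingest→Validate→Index = 7+8+8 = 23, so the finish is 23 minutes.
Since Validate is critical, the +4 change carries straight to that chain (now 27 minutes).
That remains the longest chain; total 27 minutes.
Change in finish: 27 − 23 = +4 minutes.

4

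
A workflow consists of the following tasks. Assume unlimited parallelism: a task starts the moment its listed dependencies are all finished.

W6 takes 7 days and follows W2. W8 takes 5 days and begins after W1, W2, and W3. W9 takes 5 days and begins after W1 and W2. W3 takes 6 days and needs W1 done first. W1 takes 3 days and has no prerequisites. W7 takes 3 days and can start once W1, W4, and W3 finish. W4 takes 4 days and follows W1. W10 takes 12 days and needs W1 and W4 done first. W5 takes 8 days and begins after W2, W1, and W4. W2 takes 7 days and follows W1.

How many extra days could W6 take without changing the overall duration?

2

Critical path: W1→W4→W10 = 3+4+12 = 19, so the finish is 19 days.
W6 finishes as early as 17 and must finish by 19.
Slack of W6 = 12 − 10 = 2 days.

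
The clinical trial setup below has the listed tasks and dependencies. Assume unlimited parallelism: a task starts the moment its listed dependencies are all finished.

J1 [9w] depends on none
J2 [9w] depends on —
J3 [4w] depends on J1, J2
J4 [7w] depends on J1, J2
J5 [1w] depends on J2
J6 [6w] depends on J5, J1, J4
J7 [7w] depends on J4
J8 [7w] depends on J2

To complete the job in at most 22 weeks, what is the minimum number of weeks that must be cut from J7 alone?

Current finish: 23 weeks; target: 22.
J7 is on every critical path, so each week cut from J7 cuts the finish by one (this holds down to a finish of 22).
Need 23 − 22 = 1 week off J7 → J7 becomes 6 weeks, finish becomes 22.

1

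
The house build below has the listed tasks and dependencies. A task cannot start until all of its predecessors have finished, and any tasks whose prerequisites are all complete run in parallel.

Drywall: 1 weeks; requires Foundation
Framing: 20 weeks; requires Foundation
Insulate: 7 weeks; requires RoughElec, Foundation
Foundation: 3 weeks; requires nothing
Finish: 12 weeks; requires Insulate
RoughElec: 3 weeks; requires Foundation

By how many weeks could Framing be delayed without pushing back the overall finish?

2

Critical path: Foundation→RoughElec→Insulate→Finish = 3+3+7+12 = 25, so the finish is 25 weeks.
Longest path through Framing: 23 weeks (earliest finish 23, latest finish 25).
So Framing can slip 25 − 23 = 2 weeks.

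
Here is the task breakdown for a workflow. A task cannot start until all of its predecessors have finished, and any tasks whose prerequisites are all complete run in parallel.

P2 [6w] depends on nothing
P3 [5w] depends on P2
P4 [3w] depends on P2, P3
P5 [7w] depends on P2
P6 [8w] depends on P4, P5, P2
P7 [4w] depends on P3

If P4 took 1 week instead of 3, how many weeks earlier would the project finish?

Actual critical path: P2→P3→P4→P6 = 6+5+3+8 = 22 ⇒ 22 weeks.
P4 lies on that path, so at 1 week the path becomes 20 weeks.
New critical path: P2→P5→P6 = 6+7+8 = 21 ⇒ 21 weeks.
Change in finish: 21 − 22 = -1 weeks.

1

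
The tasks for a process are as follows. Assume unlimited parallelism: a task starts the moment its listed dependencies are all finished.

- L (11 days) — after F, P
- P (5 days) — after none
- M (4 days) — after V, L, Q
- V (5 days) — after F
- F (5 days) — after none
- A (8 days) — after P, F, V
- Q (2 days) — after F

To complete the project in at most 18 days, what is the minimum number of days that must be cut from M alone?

Current finish: 20 days; target: 18.
M is on every critical path, so each day cut from M cuts the finish by one (this holds down to a finish of 18).
Need 20 − 18 = 2 days off M → M becomes 2 days, finish becomes 18.

2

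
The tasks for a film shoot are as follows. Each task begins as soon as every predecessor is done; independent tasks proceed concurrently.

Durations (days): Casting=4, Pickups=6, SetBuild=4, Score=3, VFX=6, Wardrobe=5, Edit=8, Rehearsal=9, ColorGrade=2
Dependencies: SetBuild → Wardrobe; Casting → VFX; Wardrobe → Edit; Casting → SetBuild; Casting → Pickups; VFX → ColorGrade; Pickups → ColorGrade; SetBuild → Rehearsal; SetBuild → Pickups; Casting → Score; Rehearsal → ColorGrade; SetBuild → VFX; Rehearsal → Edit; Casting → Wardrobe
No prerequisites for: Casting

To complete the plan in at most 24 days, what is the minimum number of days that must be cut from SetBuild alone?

Current finish: 25 days; target: 24.
SetBuild is on every critical path, so each day cut from SetBuild cuts the finish by one (this holds down to a finish of 22).
Need 25 − 24 = 1 day off SetBuild → SetBuild becomes 3 days, finish becomes 24.

1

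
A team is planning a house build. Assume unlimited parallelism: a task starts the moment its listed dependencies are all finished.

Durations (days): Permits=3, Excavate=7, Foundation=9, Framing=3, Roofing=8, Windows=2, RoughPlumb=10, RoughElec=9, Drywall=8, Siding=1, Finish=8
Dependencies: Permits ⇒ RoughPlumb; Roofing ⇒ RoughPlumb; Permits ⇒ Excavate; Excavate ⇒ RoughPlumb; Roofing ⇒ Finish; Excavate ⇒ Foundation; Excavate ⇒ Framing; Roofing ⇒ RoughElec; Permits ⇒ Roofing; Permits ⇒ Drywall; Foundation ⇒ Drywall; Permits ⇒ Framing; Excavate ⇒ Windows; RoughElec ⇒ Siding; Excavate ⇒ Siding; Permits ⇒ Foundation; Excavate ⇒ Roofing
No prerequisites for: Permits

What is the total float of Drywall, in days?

1

Critical path: Permits→Excavate→Roofing→RoughPlumb = 3+7+8+10 = 28, so the finish is 28 days.
The longest chain containing Drywall totals 27 days.
So Drywall can slip 28 − 27 = 1 day.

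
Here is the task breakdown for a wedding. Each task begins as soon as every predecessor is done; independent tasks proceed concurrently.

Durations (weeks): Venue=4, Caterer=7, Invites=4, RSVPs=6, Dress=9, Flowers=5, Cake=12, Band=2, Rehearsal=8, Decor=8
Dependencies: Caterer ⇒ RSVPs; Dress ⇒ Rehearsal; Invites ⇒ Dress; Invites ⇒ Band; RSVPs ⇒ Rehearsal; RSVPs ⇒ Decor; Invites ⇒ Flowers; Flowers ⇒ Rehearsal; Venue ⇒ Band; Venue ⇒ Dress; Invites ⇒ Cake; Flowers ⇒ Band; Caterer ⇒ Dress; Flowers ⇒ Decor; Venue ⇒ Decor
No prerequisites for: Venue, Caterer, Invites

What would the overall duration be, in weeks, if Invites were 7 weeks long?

24

Actual critical path: Caterer→Dress→Rehearsal = 7+9+8 = 24 ⇒ 24 weeks.
Invites is off the critical path — its longest chain is 21 weeks, giving 3 of slack.
No other chain overtakes it, so the finish is 24 weeks.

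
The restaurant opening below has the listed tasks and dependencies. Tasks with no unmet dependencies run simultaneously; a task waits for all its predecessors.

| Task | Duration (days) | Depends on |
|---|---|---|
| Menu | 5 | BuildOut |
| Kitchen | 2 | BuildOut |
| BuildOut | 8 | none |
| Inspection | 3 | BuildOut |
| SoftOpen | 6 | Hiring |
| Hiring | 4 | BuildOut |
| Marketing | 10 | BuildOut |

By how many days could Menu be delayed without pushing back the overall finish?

The longest chain is BuildOut→Hiring→SoftOpen = 8+4+6 = 18; overall finish 18 days.
The longest chain containing Menu totals 13 days.
Slack of Menu = 13 − 8 = 5 days.

5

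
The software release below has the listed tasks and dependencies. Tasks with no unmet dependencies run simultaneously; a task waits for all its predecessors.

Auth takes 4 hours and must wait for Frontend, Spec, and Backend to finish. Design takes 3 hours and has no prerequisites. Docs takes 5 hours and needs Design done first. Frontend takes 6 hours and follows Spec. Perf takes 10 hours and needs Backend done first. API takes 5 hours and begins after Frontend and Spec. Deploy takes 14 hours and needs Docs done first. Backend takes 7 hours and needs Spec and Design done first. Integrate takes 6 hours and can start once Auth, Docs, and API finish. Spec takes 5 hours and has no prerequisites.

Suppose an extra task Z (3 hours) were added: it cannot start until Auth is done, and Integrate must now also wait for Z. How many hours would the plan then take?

Originally the plan takes 22 hours.
With Z inserted, Integrate now waits for max(Auth, Docs, API, Z).
New critical path: Spec→Backend→Auth→Z→Integrate = 5+7+4+3+6 = 25 ⇒ 25 hours.

25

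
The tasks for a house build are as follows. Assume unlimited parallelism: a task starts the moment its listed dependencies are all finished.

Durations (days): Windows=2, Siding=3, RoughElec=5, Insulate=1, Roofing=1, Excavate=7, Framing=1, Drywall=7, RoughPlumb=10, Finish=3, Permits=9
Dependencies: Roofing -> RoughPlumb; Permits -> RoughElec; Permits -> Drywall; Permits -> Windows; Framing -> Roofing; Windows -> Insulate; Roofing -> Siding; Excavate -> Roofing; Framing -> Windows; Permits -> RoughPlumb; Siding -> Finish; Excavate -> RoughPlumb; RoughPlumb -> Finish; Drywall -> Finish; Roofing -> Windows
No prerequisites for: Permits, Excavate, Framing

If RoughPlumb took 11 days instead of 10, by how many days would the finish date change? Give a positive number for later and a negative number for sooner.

The binding path is Permits→RoughPlumb→Finish = 9+10+3 = 22; finish at 22 days.
Since RoughPlumb is critical, the +1 change carries straight to that chain (now 23 days).
That remains the longest chain; total 23 days.
Change in finish: 23 − 22 = +1 days.

1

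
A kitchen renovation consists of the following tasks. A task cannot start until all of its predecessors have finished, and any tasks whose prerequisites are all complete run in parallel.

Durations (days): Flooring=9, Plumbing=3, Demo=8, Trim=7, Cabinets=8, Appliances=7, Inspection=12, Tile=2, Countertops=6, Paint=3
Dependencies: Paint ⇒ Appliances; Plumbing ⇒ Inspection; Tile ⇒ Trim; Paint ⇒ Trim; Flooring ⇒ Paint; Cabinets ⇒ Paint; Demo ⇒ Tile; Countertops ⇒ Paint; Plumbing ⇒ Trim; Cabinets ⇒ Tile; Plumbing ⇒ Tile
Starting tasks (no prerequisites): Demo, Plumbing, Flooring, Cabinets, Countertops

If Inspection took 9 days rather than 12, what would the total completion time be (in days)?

19

Critical path before the change: Flooring→Paint→Appliances = 9+3+7 = 19 giving 19 days.
Inspection has 4 days of float (longest path through it is 15).
The critical path is still Flooring→Paint→Appliances; finish is now 19 days.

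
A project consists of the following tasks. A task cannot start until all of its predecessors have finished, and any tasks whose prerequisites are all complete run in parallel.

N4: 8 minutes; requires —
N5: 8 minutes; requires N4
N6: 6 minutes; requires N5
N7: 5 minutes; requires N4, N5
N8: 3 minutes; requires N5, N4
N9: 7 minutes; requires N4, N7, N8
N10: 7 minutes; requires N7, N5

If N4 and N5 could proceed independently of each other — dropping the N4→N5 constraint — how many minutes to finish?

20

Original critical path: N4→N5→N7→N9 = 8+8+5+7 = 28 ⇒ 28 minutes.
Without N4→N5, N5's earliest start moves from 8 to 0.
After: N4→N7→N9 = 8+5+7 = 20 → 20 minutes.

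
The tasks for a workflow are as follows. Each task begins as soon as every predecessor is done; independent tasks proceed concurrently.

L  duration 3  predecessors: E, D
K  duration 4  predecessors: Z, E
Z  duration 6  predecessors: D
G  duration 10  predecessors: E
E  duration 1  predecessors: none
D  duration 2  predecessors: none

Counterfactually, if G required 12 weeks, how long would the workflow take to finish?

As given, the longest chain is D→Z→K = 2+6+4 = 12, so the finish is 12 weeks.
G is off the critical path — its longest chain is 11 weeks, giving 1 of slack.
The binding chain switches to E→G = 1+12 = 13; finish 13 weeks.

13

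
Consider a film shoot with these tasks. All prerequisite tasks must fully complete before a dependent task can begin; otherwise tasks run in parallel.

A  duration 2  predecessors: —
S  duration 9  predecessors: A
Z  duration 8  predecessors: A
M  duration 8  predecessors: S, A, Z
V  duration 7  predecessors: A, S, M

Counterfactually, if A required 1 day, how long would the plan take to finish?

As given, the longest chain is A→S→M→V = 2+9+8+7 = 26, so the finish is 26 days.
A is on the critical path; changing it to 1 makes that path 25 days.
That remains the longest chain; total 25 days.

25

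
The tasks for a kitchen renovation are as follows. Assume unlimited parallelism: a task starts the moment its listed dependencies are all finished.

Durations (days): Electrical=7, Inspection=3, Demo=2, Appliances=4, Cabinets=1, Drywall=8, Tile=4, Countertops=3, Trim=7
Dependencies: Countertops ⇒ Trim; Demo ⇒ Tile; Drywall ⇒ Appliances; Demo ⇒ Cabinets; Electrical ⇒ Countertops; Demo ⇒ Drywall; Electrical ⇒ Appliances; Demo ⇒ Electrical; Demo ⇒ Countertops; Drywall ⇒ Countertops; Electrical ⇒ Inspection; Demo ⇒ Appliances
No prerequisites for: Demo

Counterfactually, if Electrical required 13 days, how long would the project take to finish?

25

Baseline: Demo→Drywall→Countertops→Trim = 2+8+3+7 = 20 → 20 days.
Electrical is off the critical path — its longest chain is 19 days, giving 1 of slack.
The binding chain switches to Demo→Electrical→Countertops→Trim = 2+13+3+7 = 25; finish 25 days.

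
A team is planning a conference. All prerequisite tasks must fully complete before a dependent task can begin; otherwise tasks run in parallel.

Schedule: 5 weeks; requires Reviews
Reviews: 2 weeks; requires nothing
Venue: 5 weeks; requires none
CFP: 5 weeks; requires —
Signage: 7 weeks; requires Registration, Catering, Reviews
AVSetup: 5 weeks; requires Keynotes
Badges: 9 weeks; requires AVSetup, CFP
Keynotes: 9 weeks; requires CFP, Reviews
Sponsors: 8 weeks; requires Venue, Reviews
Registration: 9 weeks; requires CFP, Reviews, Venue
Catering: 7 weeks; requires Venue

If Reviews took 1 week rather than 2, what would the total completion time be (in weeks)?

Baseline: CFP→Keynotes→AVSetup→Badges = 5+9+5+9 = 28 → 28 weeks.
Reviews has 3 weeks of float (longest path through it is 25).
That remains the longest chain; total 28 weeks.

28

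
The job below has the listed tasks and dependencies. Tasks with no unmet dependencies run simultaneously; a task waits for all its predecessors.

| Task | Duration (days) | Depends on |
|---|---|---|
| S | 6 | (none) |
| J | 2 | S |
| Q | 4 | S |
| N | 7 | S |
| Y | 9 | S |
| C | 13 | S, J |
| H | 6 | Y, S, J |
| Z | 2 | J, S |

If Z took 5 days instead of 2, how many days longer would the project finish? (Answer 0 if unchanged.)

0

Baseline: S→J→C = 6+2+13 = 21 → 21 days.
Z is off the critical path — its longest chain is 10 days, giving 11 of slack.
No other chain overtakes it, so the finish is 21 days.
Change in finish: 21 − 21 = +0 days.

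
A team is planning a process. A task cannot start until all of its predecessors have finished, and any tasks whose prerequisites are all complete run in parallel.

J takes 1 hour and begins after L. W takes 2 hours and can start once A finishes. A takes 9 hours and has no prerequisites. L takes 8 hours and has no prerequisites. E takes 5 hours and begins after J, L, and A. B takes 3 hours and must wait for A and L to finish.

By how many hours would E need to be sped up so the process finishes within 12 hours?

2

Current finish: 14 hours; target: 12.
E is on every critical path, so each hour cut from E cuts the finish by one (this holds down to a finish of 12).
Need 14 − 12 = 2 hours off E → E becomes 3 hours, finish becomes 12.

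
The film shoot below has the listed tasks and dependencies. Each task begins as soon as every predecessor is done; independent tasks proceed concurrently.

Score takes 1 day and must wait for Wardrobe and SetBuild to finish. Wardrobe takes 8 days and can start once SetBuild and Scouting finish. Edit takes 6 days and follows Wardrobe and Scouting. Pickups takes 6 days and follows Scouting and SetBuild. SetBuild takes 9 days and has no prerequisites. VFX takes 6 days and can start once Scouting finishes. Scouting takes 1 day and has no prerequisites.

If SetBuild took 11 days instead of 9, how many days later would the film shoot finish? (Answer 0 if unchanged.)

2

Baseline: SetBuild→Wardrobe→Edit = 9+8+6 = 23 → 23 days.
Since SetBuild is critical, the +2 change carries straight to that chain (now 25 days).
The critical path is still SetBuild→Wardrobe→Edit; finish is now 25 days.
Change in finish: 25 − 23 = +2 days.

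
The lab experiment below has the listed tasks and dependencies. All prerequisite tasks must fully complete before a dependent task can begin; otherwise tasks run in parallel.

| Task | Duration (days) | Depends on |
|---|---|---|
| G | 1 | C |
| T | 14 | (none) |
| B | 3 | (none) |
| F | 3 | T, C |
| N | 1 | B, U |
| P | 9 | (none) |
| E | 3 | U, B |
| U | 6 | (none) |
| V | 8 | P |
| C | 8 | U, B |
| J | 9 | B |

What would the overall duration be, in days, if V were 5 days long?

Baseline: P→V = 9+8 = 17 → 17 days.
V lies on that path, so at 5 days the path becomes 14 days.
New critical path: T→F = 14+3 = 17 ⇒ 17 days.

17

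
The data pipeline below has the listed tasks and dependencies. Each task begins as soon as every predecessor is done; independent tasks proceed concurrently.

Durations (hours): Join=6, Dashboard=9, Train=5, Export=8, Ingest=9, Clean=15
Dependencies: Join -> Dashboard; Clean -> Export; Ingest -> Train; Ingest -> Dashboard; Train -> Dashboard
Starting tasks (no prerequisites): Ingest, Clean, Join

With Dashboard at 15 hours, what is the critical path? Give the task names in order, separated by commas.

Critical path before the change: Ingest→Train→Dashboard = 9+5+9 = 23 giving 23 hours.
Dashboard lies on that path, so at 15 hours the path becomes 29 hours.
That remains the longest chain; total 29 hours.

Ingest, Train, Dashboard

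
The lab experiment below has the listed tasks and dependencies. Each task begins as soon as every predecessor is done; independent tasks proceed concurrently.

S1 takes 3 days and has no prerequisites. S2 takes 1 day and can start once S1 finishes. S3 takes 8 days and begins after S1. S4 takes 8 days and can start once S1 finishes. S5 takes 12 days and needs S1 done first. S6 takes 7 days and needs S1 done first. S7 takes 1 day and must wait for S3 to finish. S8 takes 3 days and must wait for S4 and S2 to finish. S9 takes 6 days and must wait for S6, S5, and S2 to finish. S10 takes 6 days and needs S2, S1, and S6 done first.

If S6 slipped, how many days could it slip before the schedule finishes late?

The longest chain is S1→S5→S9 = 3+12+6 = 21; overall finish 21 days.
S6 finishes as early as 10 and must finish by 15.
So S6 can slip 15 − 10 = 5 days.

5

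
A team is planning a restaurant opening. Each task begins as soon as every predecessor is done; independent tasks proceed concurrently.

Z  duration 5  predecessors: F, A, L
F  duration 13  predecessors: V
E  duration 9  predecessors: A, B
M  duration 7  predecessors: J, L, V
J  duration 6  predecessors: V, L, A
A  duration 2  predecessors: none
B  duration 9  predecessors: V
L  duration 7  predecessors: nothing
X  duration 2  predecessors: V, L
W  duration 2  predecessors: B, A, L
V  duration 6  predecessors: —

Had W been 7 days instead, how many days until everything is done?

As given, the longest chain is V→F→Z = 6+13+5 = 24, so the finish is 24 days.
The longest path through W is only 17 days, so W has float 7.
The critical path is still V→F→Z; finish is now 24 days.

24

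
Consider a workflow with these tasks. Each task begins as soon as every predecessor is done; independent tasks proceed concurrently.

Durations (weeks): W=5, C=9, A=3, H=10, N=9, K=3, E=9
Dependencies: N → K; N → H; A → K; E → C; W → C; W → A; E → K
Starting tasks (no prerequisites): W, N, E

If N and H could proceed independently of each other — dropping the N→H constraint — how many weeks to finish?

Original critical path: N→H = 9+10 = 19 ⇒ 19 weeks.
Without N→H, H's earliest start moves from 9 to 0.
After: E→C = 9+9 = 18 → 18 weeks.

18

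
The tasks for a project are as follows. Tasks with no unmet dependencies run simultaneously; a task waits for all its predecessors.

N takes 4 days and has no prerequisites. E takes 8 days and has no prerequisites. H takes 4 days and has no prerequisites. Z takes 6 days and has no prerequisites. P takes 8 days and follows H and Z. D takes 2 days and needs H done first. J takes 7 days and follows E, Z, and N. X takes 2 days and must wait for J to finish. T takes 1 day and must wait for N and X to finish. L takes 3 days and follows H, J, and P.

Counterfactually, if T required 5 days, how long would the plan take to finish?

Actual critical path: E→J→X→T = 8+7+2+1 = 18 ⇒ 18 days.
Since T is critical, the +4 change carries straight to that chain (now 22 days).
That remains the longest chain; total 22 days.

22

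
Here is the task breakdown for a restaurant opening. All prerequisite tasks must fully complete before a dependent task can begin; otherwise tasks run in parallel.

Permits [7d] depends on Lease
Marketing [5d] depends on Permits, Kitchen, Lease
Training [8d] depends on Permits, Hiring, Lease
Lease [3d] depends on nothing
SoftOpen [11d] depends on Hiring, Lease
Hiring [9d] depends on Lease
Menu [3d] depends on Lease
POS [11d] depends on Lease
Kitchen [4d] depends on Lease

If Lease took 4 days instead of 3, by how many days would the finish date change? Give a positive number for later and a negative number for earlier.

The binding path is Lease→Hiring→SoftOpen = 3+9+11 = 23; finish at 23 days.
Since Lease is critical, the +1 change carries straight to that chain (now 24 days).
No other chain overtakes it, so the finish is 24 days.
Change in finish: 24 − 23 = +1 days.

1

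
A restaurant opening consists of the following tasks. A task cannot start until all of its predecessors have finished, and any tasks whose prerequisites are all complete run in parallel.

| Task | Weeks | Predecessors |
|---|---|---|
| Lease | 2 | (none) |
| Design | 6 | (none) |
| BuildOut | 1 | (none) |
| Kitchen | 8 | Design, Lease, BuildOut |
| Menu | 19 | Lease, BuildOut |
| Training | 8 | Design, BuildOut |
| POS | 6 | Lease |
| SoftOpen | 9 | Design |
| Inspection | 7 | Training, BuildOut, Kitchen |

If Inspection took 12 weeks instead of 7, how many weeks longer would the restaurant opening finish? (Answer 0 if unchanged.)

5

Actual critical path: Design→Training→Inspection = 6+8+7 = 21 ⇒ 21 weeks.
Since Inspection is critical, the +5 change carries straight to that chain (now 26 weeks).
Now Design→Kitchen→Inspection = 6+8+12 = 26 is longest, so the finish becomes 26 weeks.
Change in finish: 26 − 21 = +5 weeks.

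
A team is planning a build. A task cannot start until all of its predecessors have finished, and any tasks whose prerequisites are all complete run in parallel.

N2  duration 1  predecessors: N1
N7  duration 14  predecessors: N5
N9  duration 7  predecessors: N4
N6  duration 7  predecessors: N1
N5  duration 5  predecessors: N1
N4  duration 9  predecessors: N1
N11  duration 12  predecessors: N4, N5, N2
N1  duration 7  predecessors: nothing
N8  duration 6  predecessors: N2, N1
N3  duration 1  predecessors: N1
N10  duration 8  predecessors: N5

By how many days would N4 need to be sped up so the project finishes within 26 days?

Current finish: 28 days; target: 26.
N4 is on every critical path, so each day cut from N4 cuts the finish by one (this holds down to a finish of 26).
Need 28 − 26 = 2 days off N4 → N4 becomes 7 days, finish becomes 26.

2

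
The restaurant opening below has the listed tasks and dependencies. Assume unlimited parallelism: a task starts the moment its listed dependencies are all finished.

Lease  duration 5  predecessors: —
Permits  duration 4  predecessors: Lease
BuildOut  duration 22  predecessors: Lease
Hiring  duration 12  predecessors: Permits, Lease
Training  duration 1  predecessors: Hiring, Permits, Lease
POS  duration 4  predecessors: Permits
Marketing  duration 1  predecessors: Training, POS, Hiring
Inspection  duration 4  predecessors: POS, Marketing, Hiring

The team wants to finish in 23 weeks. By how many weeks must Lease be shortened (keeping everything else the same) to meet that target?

Current finish: 27 weeks; target: 23.
Lease is on every critical path, so each week cut from Lease cuts the finish by one (this holds down to a finish of 23).
Need 27 − 23 = 4 weeks off Lease → Lease becomes 1 week, finish becomes 23.

4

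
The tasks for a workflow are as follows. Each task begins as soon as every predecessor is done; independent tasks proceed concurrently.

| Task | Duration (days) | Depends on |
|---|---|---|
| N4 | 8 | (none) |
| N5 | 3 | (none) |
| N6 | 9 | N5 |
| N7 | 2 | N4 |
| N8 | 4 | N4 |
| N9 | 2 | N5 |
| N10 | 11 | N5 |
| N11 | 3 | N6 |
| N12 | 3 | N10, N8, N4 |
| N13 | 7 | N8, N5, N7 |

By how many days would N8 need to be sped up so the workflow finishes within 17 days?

Current finish: 19 days; target: 17.
N8 is on every critical path, so each day cut from N8 cuts the finish by one (this holds down to a finish of 17).
Need 19 − 17 = 2 days off N8 → N8 becomes 2 days, finish becomes 17.

2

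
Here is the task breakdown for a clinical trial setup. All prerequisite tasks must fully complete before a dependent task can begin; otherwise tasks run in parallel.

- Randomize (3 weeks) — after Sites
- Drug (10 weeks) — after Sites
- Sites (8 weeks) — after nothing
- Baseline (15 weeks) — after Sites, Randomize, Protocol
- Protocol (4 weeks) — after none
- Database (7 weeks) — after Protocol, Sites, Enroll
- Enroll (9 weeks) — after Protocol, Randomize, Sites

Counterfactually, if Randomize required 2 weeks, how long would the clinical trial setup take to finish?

26

Baseline: Sites→Randomize→Enroll→Database = 8+3+9+7 = 27 → 27 weeks.
Since Randomize is critical, the -1 change carries straight to that chain (now 26 weeks).
No other chain overtakes it, so the finish is 26 weeks.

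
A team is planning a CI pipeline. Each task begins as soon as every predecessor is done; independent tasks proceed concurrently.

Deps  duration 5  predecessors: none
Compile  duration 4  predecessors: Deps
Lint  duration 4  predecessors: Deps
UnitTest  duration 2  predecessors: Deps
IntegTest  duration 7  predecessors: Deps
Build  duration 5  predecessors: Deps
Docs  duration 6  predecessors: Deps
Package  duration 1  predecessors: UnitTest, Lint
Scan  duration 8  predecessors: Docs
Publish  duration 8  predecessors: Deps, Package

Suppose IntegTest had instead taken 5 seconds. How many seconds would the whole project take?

19

As given, the longest chain is Deps→Docs→Scan = 5+6+8 = 19, so the finish is 19 seconds.
IntegTest is off the critical path — its longest chain is 12 seconds, giving 7 of slack.
The critical path is still Deps→Docs→Scan; finish is now 19 seconds.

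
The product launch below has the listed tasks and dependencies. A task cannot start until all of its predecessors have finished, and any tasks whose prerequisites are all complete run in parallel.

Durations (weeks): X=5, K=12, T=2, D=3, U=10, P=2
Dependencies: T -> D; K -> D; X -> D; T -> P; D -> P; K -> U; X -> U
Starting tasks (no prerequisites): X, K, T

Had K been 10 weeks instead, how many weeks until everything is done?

The binding path is K→U = 12+10 = 22; finish at 22 weeks.
K is on the critical path; changing it to 10 makes that path 20 weeks.
The critical path is still K→U; finish is now 20 weeks.

20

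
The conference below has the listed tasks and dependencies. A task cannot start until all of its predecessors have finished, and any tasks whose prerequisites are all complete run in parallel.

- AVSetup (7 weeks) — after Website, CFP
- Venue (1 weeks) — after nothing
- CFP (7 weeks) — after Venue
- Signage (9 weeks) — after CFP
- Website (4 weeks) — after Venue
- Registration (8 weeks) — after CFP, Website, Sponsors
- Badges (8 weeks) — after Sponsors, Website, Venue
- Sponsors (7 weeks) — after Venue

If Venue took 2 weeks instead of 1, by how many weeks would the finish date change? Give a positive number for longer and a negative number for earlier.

1

Baseline: Venue→CFP→Signage = 1+7+9 = 17 → 17 weeks.
Venue lies on that path, so at 2 weeks the path becomes 18 weeks.
That remains the longest chain; total 18 weeks.
Change in finish: 18 − 17 = +1 weeks.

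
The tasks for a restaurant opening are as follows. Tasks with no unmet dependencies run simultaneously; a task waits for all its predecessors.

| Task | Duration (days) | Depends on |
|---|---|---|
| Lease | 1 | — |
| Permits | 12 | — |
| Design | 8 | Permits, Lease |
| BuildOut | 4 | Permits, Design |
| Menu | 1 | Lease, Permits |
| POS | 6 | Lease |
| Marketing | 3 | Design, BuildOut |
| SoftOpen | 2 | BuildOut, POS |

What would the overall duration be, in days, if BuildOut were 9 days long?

Critical path before the change: Permits→Design→BuildOut→Marketing = 12+8+4+3 = 27 giving 27 days.
Since BuildOut is critical, the +5 change carries straight to that chain (now 32 days).
That remains the longest chain; total 32 days.

32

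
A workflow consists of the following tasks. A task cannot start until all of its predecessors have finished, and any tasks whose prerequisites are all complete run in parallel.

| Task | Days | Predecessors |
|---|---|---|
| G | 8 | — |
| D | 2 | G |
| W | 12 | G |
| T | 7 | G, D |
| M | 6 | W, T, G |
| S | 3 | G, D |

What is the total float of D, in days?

3

Critical path: G→W→M = 8+12+6 = 26, so the finish is 26 days.
D finishes as early as 10 and must finish by 13.
Slack of D = 11 − 8 = 3 days.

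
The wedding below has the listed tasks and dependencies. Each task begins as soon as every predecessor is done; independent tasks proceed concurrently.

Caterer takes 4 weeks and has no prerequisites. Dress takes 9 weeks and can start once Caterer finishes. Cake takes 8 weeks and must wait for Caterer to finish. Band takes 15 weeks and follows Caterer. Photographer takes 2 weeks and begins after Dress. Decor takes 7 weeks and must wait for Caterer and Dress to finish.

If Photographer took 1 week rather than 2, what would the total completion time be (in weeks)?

As given, the longest chain is Caterer→Dress→Decor = 4+9+7 = 20, so the finish is 20 weeks.
Photographer has 5 weeks of float (longest path through it is 15).
The critical path is still Caterer→Dress→Decor; finish is now 20 weeks.

20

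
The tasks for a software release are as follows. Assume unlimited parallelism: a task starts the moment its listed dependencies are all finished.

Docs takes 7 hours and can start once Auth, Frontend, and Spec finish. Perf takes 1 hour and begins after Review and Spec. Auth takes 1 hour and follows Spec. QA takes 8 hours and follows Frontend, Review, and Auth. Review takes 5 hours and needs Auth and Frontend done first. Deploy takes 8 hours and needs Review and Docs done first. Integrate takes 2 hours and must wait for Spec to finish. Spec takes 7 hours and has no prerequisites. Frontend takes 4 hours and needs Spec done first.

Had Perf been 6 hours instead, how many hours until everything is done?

The binding path is Spec→Frontend→Docs→Deploy = 7+4+7+8 = 26; finish at 26 hours.
Perf has 9 hours of float (longest path through it is 17).
No other chain overtakes it, so the finish is 26 hours.

26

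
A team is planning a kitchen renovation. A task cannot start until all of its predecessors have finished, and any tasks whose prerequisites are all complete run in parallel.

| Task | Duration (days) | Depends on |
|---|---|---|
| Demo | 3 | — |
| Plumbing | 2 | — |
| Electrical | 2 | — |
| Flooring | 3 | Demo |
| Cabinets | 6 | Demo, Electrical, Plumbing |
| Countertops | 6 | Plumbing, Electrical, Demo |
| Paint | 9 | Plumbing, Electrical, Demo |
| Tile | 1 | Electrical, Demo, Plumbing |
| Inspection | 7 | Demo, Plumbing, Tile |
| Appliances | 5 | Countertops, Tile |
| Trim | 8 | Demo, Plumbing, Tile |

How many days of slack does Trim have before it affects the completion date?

2

Demo→Countertops→Appliances = 3+6+5 = 14 sets the makespan at 14 days.
The longest chain containing Trim totals 12 days.
Float = 14 − 12 = 2.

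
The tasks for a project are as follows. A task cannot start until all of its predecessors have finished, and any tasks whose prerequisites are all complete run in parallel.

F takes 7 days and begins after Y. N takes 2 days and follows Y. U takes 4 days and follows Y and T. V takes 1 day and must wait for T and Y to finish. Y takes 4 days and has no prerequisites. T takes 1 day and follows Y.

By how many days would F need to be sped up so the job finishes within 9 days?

Current finish: 11 days; target: 9.
F is on every critical path, so each day cut from F cuts the finish by one (this holds down to a finish of 9).
Need 11 − 9 = 2 days off F → F becomes 5 days, finish becomes 9.

2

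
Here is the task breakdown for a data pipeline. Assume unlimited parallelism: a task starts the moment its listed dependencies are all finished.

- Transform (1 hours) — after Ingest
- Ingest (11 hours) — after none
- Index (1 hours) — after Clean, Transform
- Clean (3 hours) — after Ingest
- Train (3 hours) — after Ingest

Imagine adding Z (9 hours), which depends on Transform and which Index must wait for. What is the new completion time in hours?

Originally the project takes 15 hours.
With Z inserted, Index now waits for max(Clean, Transform, Z).
New critical path: Ingest→Transform→Z→Index = 11+1+9+1 = 22 ⇒ 22 hours.

22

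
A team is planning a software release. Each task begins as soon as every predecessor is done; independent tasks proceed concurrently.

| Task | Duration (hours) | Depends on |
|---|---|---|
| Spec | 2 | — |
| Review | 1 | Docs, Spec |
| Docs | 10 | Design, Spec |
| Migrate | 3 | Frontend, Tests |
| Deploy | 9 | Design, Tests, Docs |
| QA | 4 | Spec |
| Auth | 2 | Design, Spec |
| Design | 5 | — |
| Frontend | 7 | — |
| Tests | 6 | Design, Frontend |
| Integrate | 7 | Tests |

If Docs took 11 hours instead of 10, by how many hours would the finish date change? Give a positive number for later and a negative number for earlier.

1

Actual critical path: Design→Docs→Deploy = 5+10+9 = 24 ⇒ 24 hours.
Since Docs is critical, the +1 change carries straight to that chain (now 25 hours).
That remains the longest chain; total 25 hours.
Change in finish: 25 − 24 = +1 hours.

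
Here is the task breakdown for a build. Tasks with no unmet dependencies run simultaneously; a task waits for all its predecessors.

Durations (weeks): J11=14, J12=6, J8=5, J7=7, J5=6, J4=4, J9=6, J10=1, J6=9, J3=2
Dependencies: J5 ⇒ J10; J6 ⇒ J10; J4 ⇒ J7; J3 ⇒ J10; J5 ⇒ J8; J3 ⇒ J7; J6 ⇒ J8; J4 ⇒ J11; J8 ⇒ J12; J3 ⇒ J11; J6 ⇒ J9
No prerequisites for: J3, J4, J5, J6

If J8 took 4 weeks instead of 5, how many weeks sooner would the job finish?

Critical path before the change: J6→J8→J12 = 9+5+6 = 20 giving 20 weeks.
Since J8 is critical, the -1 change carries straight to that chain (now 19 weeks).
The critical path is still J6→J8→J12; finish is now 19 weeks.
Change in finish: 19 − 20 = -1 weeks.

1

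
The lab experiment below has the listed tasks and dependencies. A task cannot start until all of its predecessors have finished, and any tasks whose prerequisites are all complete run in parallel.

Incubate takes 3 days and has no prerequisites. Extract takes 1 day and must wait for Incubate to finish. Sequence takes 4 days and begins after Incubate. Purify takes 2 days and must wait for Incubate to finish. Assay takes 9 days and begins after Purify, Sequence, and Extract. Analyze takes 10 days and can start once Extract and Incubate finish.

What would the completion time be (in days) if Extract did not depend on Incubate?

16

With the dependency in place, Incubate→Sequence→Assay = 3+4+9 = 16 sets the finish at 16 days.
Without Incubate→Extract, Extract's earliest start moves from 3 to 0.
New critical path: Incubate→Sequence→Assay = 3+4+9 = 16 ⇒ 16 days.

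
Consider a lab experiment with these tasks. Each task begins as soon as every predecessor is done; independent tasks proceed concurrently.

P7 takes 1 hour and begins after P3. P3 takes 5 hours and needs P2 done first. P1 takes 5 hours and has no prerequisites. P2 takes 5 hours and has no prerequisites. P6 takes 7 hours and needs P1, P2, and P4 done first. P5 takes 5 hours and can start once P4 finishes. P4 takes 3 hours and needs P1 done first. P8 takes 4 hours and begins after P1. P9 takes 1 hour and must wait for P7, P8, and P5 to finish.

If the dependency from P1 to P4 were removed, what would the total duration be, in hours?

12

Before: longest chain P1→P4→P6 = 5+3+7 = 15, finish 15.
Without P1→P4, P4's earliest start moves from 5 to 0.
The longest chain is now P1→P6 = 5+7 = 12, so the lab experiment takes 12 hours.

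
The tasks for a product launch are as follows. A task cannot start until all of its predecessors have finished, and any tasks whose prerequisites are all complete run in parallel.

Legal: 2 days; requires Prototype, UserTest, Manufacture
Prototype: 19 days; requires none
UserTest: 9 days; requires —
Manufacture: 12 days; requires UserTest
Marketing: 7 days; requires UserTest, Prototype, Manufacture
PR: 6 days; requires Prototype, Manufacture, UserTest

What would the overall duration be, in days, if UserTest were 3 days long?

26

The binding path is UserTest→Manufacture→Marketing = 9+12+7 = 28; finish at 28 days.
Since UserTest is critical, the -6 change carries straight to that chain (now 22 days).
New critical path: Prototype→Marketing = 19+7 = 26 ⇒ 26 days.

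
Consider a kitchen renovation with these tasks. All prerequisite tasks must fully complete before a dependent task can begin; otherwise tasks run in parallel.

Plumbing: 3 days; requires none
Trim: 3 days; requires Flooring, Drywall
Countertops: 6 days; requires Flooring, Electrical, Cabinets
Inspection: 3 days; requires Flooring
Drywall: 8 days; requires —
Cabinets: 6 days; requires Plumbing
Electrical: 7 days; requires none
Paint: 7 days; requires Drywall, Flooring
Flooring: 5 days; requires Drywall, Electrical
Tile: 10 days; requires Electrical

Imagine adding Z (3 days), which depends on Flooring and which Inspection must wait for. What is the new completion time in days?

20

Originally the schedule takes 20 days.
With Z inserted, Inspection now waits for max(Flooring, Z).
New critical path: Drywall→Flooring→Paint = 8+5+7 = 20 ⇒ 20 days.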